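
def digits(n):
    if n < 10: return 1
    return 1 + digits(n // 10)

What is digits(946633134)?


digits(946633134) = 1 + digits(94663313)
digits(94663313) = 1 + digits(9466331)
digits(9466331) = 1 + digits(946633)
digits(946633) = 1 + digits(94663)
digits(94663) = 1 + digits(9466)
digits(9466) = 1 + digits(946)
digits(946) = 1 + digits(94)
digits(94) = 1 + digits(9)
digits(9) = 1  (base case: 9 < 10)
Unwinding: 1 + 1 + 1 + 1 + 1 + 1 + 1 + 1 + 1 = 9

9


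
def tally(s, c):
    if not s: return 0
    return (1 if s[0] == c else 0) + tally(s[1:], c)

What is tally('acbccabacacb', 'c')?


s[0]='a' != 'c' -> 0
s[0]='c' == 'c' -> 1
s[0]='b' != 'c' -> 0
s[0]='c' == 'c' -> 1
s[0]='c' == 'c' -> 1
s[0]='a' != 'c' -> 0
s[0]='b' != 'c' -> 0
s[0]='a' != 'c' -> 0
s[0]='c' == 'c' -> 1
s[0]='a' != 'c' -> 0
s[0]='c' == 'c' -> 1
s[0]='b' != 'c' -> 0
Sum: 0 + 1 + 0 + 1 + 1 + 0 + 0 + 0 + 1 + 0 + 1 + 0 = 5

5


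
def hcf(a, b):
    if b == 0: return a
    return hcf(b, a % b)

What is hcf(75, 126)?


hcf(75, 126) = hcf(126, 75)
hcf(126, 75) = hcf(75, 51)
hcf(75, 51) = hcf(51, 24)
hcf(51, 24) = hcf(24, 3)
hcf(24, 3) = hcf(3, 0)
hcf(3, 0) = 3  (base case)

3


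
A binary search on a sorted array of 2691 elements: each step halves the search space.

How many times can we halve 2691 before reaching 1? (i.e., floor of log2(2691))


2691 / 2 = 1345
1345 / 2 = 672
672 / 2 = 336
336 / 2 = 168
168 / 2 = 84
84 / 2 = 42
42 / 2 = 21
21 / 2 = 10
10 / 2 = 5
5 / 2 = 2
2 / 2 = 1
Reached 1 after 11 halvings

11


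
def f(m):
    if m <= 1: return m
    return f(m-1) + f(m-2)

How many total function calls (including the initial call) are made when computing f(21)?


Let C(n) = total calls for f(n)
C(0) = 1, C(1) = 1
C(2) = 1 + C(1) + C(0) = 1 + 1 + 1 = 3
C(3) = 1 + C(2) + C(1) = 1 + 3 + 1 = 5
C(4) = 1 + C(3) + C(2) = 1 + 5 + 3 = 9
C(5) = 1 + C(4) + C(3) = 1 + 9 + 5 = 15
C(6) = 1 + C(5) + C(4) = 1 + 15 + 9 = 25
C(7) = 1 + C(6) + C(5) = 1 + 25 + 15 = 41
C(8) = 1 + C(7) + C(6) = 1 + 41 + 25 = 67
C(9) = 1 + C(8) + C(7) = 1 + 67 + 41 = 109
C(10) = 1 + C(9) + C(8) = 1 + 109 + 67 = 177
C(11) = 1 + C(10) + C(9) = 1 + 177 + 109 = 287
C(12) = 1 + C(11) + C(10) = 1 + 287 + 177 = 465
C(13) = 1 + C(12) + C(11) = 1 + 465 + 287 = 753
C(14) = 1 + C(13) + C(12) = 1 + 753 + 465 = 1219
C(15) = 1 + C(14) + C(13) = 1 + 1219 + 753 = 1973
C(16) = 1 + C(15) + C(14) = 1 + 1973 + 1219 = 3193
C(17) = 1 + C(16) + C(15) = 1 + 3193 + 1973 = 5167
C(18) = 1 + C(17) + C(16) = 1 + 5167 + 3193 = 8361
C(19) = 1 + C(18) + C(17) = 1 + 8361 + 5167 = 13529
C(20) = 1 + C(19) + C(18) = 1 + 13529 + 8361 = 21891
C(21) = 1 + C(20) + C(19) = 1 + 21891 + 13529 = 35421

35421


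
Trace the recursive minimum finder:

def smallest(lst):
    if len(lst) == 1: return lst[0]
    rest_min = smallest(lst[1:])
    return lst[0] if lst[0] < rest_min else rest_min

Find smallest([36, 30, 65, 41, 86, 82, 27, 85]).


smallest([36, 30, 65, 41, 86, 82, 27, 85]): compare 36 with smallest([30, 65, 41, 86, 82, 27, 85])
smallest([30, 65, 41, 86, 82, 27, 85]): compare 30 with smallest([65, 41, 86, 82, 27, 85])
smallest([65, 41, 86, 82, 27, 85]): compare 65 with smallest([41, 86, 82, 27, 85])
smallest([41, 86, 82, 27, 85]): compare 41 with smallest([86, 82, 27, 85])
smallest([86, 82, 27, 85]): compare 86 with smallest([82, 27, 85])
smallest([82, 27, 85]): compare 82 with smallest([27, 85])
smallest([27, 85]): compare 27 with smallest([85])
smallest([85]) = 85  (base case)
Compare 27 with 85 -> 27
Compare 82 with 27 -> 27
Compare 86 with 27 -> 27
Compare 41 with 27 -> 27
Compare 65 with 27 -> 27
Compare 30 with 27 -> 27
Compare 36 with 27 -> 27

27


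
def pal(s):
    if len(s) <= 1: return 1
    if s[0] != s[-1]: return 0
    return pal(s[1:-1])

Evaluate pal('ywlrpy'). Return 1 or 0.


pal('ywlrpy'): s[0]='y' == s[-1]='y' -> check pal('wlrp')
pal('wlrp'): s[0]='w' != s[-1]='p' -> return 0
Result: 0 (not a palindrome)

0


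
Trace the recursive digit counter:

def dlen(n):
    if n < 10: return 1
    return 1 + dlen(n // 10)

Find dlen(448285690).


dlen(448285690) = 1 + dlen(44828569)
dlen(44828569) = 1 + dlen(4482856)
dlen(4482856) = 1 + dlen(448285)
dlen(448285) = 1 + dlen(44828)
dlen(44828) = 1 + dlen(4482)
dlen(4482) = 1 + dlen(448)
dlen(448) = 1 + dlen(44)
dlen(44) = 1 + dlen(4)
dlen(4) = 1  (base case: 4 < 10)
Unwinding: 1 + 1 + 1 + 1 + 1 + 1 + 1 + 1 + 1 = 9

9


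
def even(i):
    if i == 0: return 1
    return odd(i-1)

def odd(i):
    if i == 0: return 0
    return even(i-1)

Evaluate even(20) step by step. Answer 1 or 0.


even(20) = odd(19)
odd(19) = even(18)
even(18) = odd(17)
odd(17) = even(16)
even(16) = odd(15)
odd(15) = even(14)
even(14) = odd(13)
odd(13) = even(12)
even(12) = odd(11)
odd(11) = even(10)
even(10) = odd(9)
odd(9) = even(8)
even(8) = odd(7)
odd(7) = even(6)
even(6) = odd(5)
odd(5) = even(4)
even(4) = odd(3)
odd(3) = even(2)
even(2) = odd(1)
odd(1) = even(0)
even(0) = 1  (base case)
Result: 1

1


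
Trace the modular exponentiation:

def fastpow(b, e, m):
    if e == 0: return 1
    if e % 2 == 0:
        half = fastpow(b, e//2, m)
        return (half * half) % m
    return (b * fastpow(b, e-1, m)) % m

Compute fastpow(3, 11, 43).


fastpow(3, 11, 43): e is odd, compute fastpow(3, 10, 43)
  fastpow(3, 10, 43): e is even, compute fastpow(3, 5, 43)
    fastpow(3, 5, 43): e is odd, compute fastpow(3, 4, 43)
      fastpow(3, 4, 43): e is even, compute fastpow(3, 2, 43)
        fastpow(3, 2, 43): e is even, compute fastpow(3, 1, 43)
          fastpow(3, 1, 43): e is odd, compute fastpow(3, 0, 43)
          fastpow(3, 0, 43) = 1
          (3 * 1) % 43 = 3
        half=3, (3*3) % 43 = 9
      half=9, (9*9) % 43 = 38
    (3 * 38) % 43 = 28
  half=28, (28*28) % 43 = 10
(3 * 10) % 43 = 30

30


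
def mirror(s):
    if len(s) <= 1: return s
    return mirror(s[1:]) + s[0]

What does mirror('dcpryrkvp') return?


mirror('dcpryrkvp') = mirror('cpryrkvp') + 'd'
mirror('cpryrkvp') = mirror('pryrkvp') + 'c'
mirror('pryrkvp') = mirror('ryrkvp') + 'p'
mirror('ryrkvp') = mirror('yrkvp') + 'r'
mirror('yrkvp') = mirror('rkvp') + 'y'
mirror('rkvp') = mirror('kvp') + 'r'
mirror('kvp') = mirror('vp') + 'k'
mirror('vp') = mirror('p') + 'v'
mirror('p') = 'p'  (base case)
Concatenating: 'p' + 'v' + 'k' + 'r' + 'y' + 'r' + 'p' + 'c' + 'd' = 'pvkryrpcd'

pvkryrpcd


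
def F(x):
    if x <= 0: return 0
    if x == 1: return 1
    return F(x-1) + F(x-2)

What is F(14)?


Computing F(14) bottom-up:
F(0) = 0
F(1) = 1
F(2) = F(1) + F(0) = 1 + 0 = 1
F(3) = F(2) + F(1) = 1 + 1 = 2
F(4) = F(3) + F(2) = 2 + 1 = 3
F(5) = F(4) + F(3) = 3 + 2 = 5
F(6) = F(5) + F(4) = 5 + 3 = 8
F(7) = F(6) + F(5) = 8 + 5 = 13
F(8) = F(7) + F(6) = 13 + 8 = 21
F(9) = F(8) + F(7) = 21 + 13 = 34
F(10) = F(9) + F(8) = 34 + 21 = 55
F(11) = F(10) + F(9) = 55 + 34 = 89
F(12) = F(11) + F(10) = 89 + 55 = 144
F(13) = F(12) + F(11) = 144 + 89 = 233
F(14) = F(13) + F(12) = 233 + 144 = 377

377


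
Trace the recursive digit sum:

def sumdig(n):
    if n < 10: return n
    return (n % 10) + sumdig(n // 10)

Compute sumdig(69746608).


sumdig(69746608) = 8 + sumdig(6974660)
sumdig(6974660) = 0 + sumdig(697466)
sumdig(697466) = 6 + sumdig(69746)
sumdig(69746) = 6 + sumdig(6974)
sumdig(6974) = 4 + sumdig(697)
sumdig(697) = 7 + sumdig(69)
sumdig(69) = 9 + sumdig(6)
sumdig(6) = 6  (base case)
Total: 8 + 0 + 6 + 6 + 4 + 7 + 9 + 6 = 46

46


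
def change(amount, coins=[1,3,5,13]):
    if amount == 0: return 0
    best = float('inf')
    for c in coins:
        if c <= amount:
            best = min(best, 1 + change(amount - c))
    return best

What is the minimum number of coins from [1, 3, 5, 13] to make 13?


Building up with DP:
change(0) = 0
change(1) = min(1+change(0)=1+0=1) = 1
change(2) = min(1+change(1)=1+1=2) = 2
change(3) = min(1+change(2)=1+2=3, 1+change(0)=1+0=1) = 1
change(4) = min(1+change(3)=1+1=2, 1+change(1)=1+1=2) = 2
change(5) = min(1+change(4)=1+2=3, 1+change(2)=1+2=3, 1+change(0)=1+0=1) = 1
change(6) = min(1+change(5)=1+1=2, 1+change(3)=1+1=2, 1+change(1)=1+1=2) = 2
change(7) = min(1+change(6)=1+2=3, 1+change(4)=1+2=3, 1+change(2)=1+2=3) = 3
change(8) = min(1+change(7)=1+3=4, 1+change(5)=1+1=2, 1+change(3)=1+1=2) = 2
change(9) = min(1+change(8)=1+2=3, 1+change(6)=1+2=3, 1+change(4)=1+2=3) = 3
change(10) = min(1+change(9)=1+3=4, 1+change(7)=1+3=4, 1+change(5)=1+1=2) = 2
change(11) = min(1+change(10)=1+2=3, 1+change(8)=1+2=3, 1+change(6)=1+2=3) = 3
change(12) = min(1+change(11)=1+3=4, 1+change(9)=1+3=4, 1+change(7)=1+3=4) = 4
change(13) = min(1+change(12)=1+4=5, 1+change(10)=1+2=3, 1+change(8)=1+2=3, 1+change(0)=1+0=1) = 1

1


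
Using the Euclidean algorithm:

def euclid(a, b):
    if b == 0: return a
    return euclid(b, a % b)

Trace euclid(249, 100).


euclid(249, 100) = euclid(100, 49)
euclid(100, 49) = euclid(49, 2)
euclid(49, 2) = euclid(2, 1)
euclid(2, 1) = euclid(1, 0)
euclid(1, 0) = 1  (base case)

1


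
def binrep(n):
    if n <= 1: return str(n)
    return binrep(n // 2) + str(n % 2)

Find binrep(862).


binrep(862) = binrep(431) + '0'
binrep(431) = binrep(215) + '1'
binrep(215) = binrep(107) + '1'
binrep(107) = binrep(53) + '1'
binrep(53) = binrep(26) + '1'
binrep(26) = binrep(13) + '0'
binrep(13) = binrep(6) + '1'
binrep(6) = binrep(3) + '0'
binrep(3) = binrep(1) + '1'
binrep(1) = '1'  (base case)
Concatenating: '1' + '1' + '0' + '1' + '0' + '1' + '1' + '1' + '1' + '0' = '1101011110'

1101011110


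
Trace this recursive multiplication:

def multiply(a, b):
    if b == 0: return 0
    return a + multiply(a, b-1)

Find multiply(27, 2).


multiply(27, 2) = 27 + multiply(27, 1)
multiply(27, 1) = 27 + multiply(27, 0)
multiply(27, 0) = 0  (base case)
Total: 27 + 27 + 0 = 54

54


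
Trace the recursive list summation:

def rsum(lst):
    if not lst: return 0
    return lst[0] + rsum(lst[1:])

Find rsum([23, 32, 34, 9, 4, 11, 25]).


rsum([23, 32, 34, 9, 4, 11, 25]) = 23 + rsum([32, 34, 9, 4, 11, 25])
rsum([32, 34, 9, 4, 11, 25]) = 32 + rsum([34, 9, 4, 11, 25])
rsum([34, 9, 4, 11, 25]) = 34 + rsum([9, 4, 11, 25])
rsum([9, 4, 11, 25]) = 9 + rsum([4, 11, 25])
rsum([4, 11, 25]) = 4 + rsum([11, 25])
rsum([11, 25]) = 11 + rsum([25])
rsum([25]) = 25 + rsum([])
rsum([]) = 0  (base case)
Total: 23 + 32 + 34 + 9 + 4 + 11 + 25 + 0 = 138

138


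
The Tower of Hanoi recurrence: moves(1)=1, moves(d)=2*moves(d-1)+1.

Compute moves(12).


moves(12) = 2 * moves(11) + 1
moves(11) = 2 * moves(10) + 1
moves(10) = 2 * moves(9) + 1
moves(9) = 2 * moves(8) + 1
moves(8) = 2 * moves(7) + 1
moves(7) = 2 * moves(6) + 1
moves(6) = 2 * moves(5) + 1
moves(5) = 2 * moves(4) + 1
moves(4) = 2 * moves(3) + 1
moves(3) = 2 * moves(2) + 1
moves(2) = 2 * moves(1) + 1
moves(1) = 1  (base case)
moves(2) = 2 * 1 + 1 = 3
moves(3) = 2 * 3 + 1 = 7
moves(4) = 2 * 7 + 1 = 15
moves(5) = 2 * 15 + 1 = 31
moves(6) = 2 * 31 + 1 = 63
moves(7) = 2 * 63 + 1 = 127
moves(8) = 2 * 127 + 1 = 255
moves(9) = 2 * 255 + 1 = 511
moves(10) = 2 * 511 + 1 = 1023
moves(11) = 2 * 1023 + 1 = 2047
moves(12) = 2 * 2047 + 1 = 4095

4095


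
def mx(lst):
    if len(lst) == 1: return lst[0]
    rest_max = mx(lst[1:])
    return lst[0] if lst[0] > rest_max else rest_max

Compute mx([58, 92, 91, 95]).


mx([58, 92, 91, 95]): compare 58 with mx([92, 91, 95])
mx([92, 91, 95]): compare 92 with mx([91, 95])
mx([91, 95]): compare 91 with mx([95])
mx([95]) = 95  (base case)
Compare 91 with 95 -> 95
Compare 92 with 95 -> 95
Compare 58 with 95 -> 95

95


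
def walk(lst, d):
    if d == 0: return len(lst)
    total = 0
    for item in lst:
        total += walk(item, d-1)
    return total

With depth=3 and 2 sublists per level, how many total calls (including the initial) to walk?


At depth 0 (root): 1 call
At depth 1: each of 1 parents calls walk on 2 children = 2 calls
At depth 2: each of 2 parents calls walk on 2 children = 4 calls
At depth 3: each of 4 parents calls walk on 2 children = 8 calls
Total: 1 + 2 + 4 + 8 = 15

15


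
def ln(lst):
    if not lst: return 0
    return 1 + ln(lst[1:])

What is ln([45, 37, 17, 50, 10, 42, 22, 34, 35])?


ln([45, 37, 17, 50, 10, 42, 22, 34, 35]) = 1 + ln([37, 17, 50, 10, 42, 22, 34, 35])
ln([37, 17, 50, 10, 42, 22, 34, 35]) = 1 + ln([17, 50, 10, 42, 22, 34, 35])
ln([17, 50, 10, 42, 22, 34, 35]) = 1 + ln([50, 10, 42, 22, 34, 35])
ln([50, 10, 42, 22, 34, 35]) = 1 + ln([10, 42, 22, 34, 35])
ln([10, 42, 22, 34, 35]) = 1 + ln([42, 22, 34, 35])
ln([42, 22, 34, 35]) = 1 + ln([22, 34, 35])
ln([22, 34, 35]) = 1 + ln([34, 35])
ln([34, 35]) = 1 + ln([35])
ln([35]) = 1 + ln([])
ln([]) = 0  (base case)
Unwinding: 1 + 1 + 1 + 1 + 1 + 1 + 1 + 1 + 1 + 0 = 9

9


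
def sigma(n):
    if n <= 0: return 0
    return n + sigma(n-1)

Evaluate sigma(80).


sigma(80)
= 80 + 79 + 78 + 77 + 76 + 75 + 74 + 73 + 72 + 71 + 70 + 69 + 68 + 67 + 66 + 65 + 64 + 63 + 62 + 61 + 60 + 59 + 58 + 57 + 56 + 55 + 54 + 53 + 52 + 51 + 50 + 49 + 48 + 47 + 46 + 45 + 44 + 43 + 42 + 41 + 40 + 39 + 38 + 37 + 36 + 35 + 34 + 33 + 32 + 31 + 30 + 29 + 28 + 27 + 26 + 25 + 24 + 23 + 22 + 21 + 20 + 19 + 18 + 17 + 16 + 15 + 14 + 13 + 12 + 11 + 10 + 9 + 8 + 7 + 6 + 5 + 4 + 3 + 2 + 1 + sigma(0)
= 80 + 79 + 78 + 77 + 76 + 75 + 74 + 73 + 72 + 71 + 70 + 69 + 68 + 67 + 66 + 65 + 64 + 63 + 62 + 61 + 60 + 59 + 58 + 57 + 56 + 55 + 54 + 53 + 52 + 51 + 50 + 49 + 48 + 47 + 46 + 45 + 44 + 43 + 42 + 41 + 40 + 39 + 38 + 37 + 36 + 35 + 34 + 33 + 32 + 31 + 30 + 29 + 28 + 27 + 26 + 25 + 24 + 23 + 22 + 21 + 20 + 19 + 18 + 17 + 16 + 15 + 14 + 13 + 12 + 11 + 10 + 9 + 8 + 7 + 6 + 5 + 4 + 3 + 2 + 1 + 0
= 3240

3240


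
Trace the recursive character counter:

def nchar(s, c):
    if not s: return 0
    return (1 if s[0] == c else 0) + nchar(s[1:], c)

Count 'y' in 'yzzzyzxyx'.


s[0]='y' == 'y' -> 1
s[0]='z' != 'y' -> 0
s[0]='z' != 'y' -> 0
s[0]='z' != 'y' -> 0
s[0]='y' == 'y' -> 1
s[0]='z' != 'y' -> 0
s[0]='x' != 'y' -> 0
s[0]='y' == 'y' -> 1
s[0]='x' != 'y' -> 0
Sum: 1 + 0 + 0 + 0 + 1 + 0 + 0 + 1 + 0 = 3

3


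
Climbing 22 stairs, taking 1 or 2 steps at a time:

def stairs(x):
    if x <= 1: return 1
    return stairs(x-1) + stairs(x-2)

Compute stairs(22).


Building up from base cases:
stairs(0) = 1
stairs(1) = 1
stairs(2) = stairs(1) + stairs(0) = 1 + 1 = 2
stairs(3) = stairs(2) + stairs(1) = 2 + 1 = 3
stairs(4) = stairs(3) + stairs(2) = 3 + 2 = 5
stairs(5) = stairs(4) + stairs(3) = 5 + 3 = 8
stairs(6) = stairs(5) + stairs(4) = 8 + 5 = 13
stairs(7) = stairs(6) + stairs(5) = 13 + 8 = 21
stairs(8) = stairs(7) + stairs(6) = 21 + 13 = 34
stairs(9) = stairs(8) + stairs(7) = 34 + 21 = 55
stairs(10) = stairs(9) + stairs(8) = 55 + 34 = 89
stairs(11) = stairs(10) + stairs(9) = 89 + 55 = 144
stairs(12) = stairs(11) + stairs(10) = 144 + 89 = 233
stairs(13) = stairs(12) + stairs(11) = 233 + 144 = 377
stairs(14) = stairs(13) + stairs(12) = 377 + 233 = 610
stairs(15) = stairs(14) + stairs(13) = 610 + 377 = 987
stairs(16) = stairs(15) + stairs(14) = 987 + 610 = 1597
stairs(17) = stairs(16) + stairs(15) = 1597 + 987 = 2584
stairs(18) = stairs(17) + stairs(16) = 2584 + 1597 = 4181
stairs(19) = stairs(18) + stairs(17) = 4181 + 2584 = 6765
stairs(20) = stairs(19) + stairs(18) = 6765 + 4181 = 10946
stairs(21) = stairs(20) + stairs(19) = 10946 + 6765 = 17711
stairs(22) = stairs(21) + stairs(20) = 17711 + 10946 = 28657

28657


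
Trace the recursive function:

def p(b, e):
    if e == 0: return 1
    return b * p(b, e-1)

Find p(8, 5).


p(8, 5)
= 8 * p(8, 4)
= 8 * 8 * p(8, 3)
= 8 * 8 * 8 * p(8, 2)
= 8 * 8 * 8 * 8 * p(8, 1)
= 8 * 8 * 8 * 8 * 8 * p(8, 0)
= 8 * 8 * 8 * 8 * 8 * 1
= 32768

32768


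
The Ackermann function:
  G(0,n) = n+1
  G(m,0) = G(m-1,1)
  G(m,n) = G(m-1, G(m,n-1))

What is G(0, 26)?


G(0, 26) = 27
Result: G(0, 26) = 27

27


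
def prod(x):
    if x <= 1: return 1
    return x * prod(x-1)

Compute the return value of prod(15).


prod(15)
= 15 * prod(14)
= 15 * 14 * prod(13)
= 15 * 14 * 13 * prod(12)
= 15 * 14 * 13 * 12 * prod(11)
= 15 * 14 * 13 * 12 * 11 * prod(10)
= 15 * 14 * 13 * 12 * 11 * 10 * prod(9)
= 15 * 14 * 13 * 12 * 11 * 10 * 9 * prod(8)
= 15 * 14 * 13 * 12 * 11 * 10 * 9 * 8 * prod(7)
= 15 * 14 * 13 * 12 * 11 * 10 * 9 * 8 * 7 * prod(6)
= 15 * 14 * 13 * 12 * 11 * 10 * 9 * 8 * 7 * 6 * prod(5)
= 15 * 14 * 13 * 12 * 11 * 10 * 9 * 8 * 7 * 6 * 5 * prod(4)
= 15 * 14 * 13 * 12 * 11 * 10 * 9 * 8 * 7 * 6 * 5 * 4 * prod(3)
= 15 * 14 * 13 * 12 * 11 * 10 * 9 * 8 * 7 * 6 * 5 * 4 * 3 * prod(2)
= 15 * 14 * 13 * 12 * 11 * 10 * 9 * 8 * 7 * 6 * 5 * 4 * 3 * 2 * prod(1)
= 15 * 14 * 13 * 12 * 11 * 10 * 9 * 8 * 7 * 6 * 5 * 4 * 3 * 2 * 1
= 1307674368000

1307674368000


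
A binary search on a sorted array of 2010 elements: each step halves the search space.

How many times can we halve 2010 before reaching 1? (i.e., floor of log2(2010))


2010 / 2 = 1005
1005 / 2 = 502
502 / 2 = 251
251 / 2 = 125
125 / 2 = 62
62 / 2 = 31
31 / 2 = 15
15 / 2 = 7
7 / 2 = 3
3 / 2 = 1
Reached 1 after 10 halvings

10


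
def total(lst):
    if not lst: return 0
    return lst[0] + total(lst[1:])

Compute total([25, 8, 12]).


total([25, 8, 12]) = 25 + total([8, 12])
total([8, 12]) = 8 + total([12])
total([12]) = 12 + total([])
total([]) = 0  (base case)
Total: 25 + 8 + 12 + 0 = 45

45


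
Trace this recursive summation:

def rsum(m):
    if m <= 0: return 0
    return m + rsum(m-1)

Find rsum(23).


rsum(23)
= 23 + 22 + 21 + 20 + 19 + 18 + 17 + 16 + 15 + 14 + 13 + 12 + 11 + 10 + 9 + 8 + 7 + 6 + 5 + 4 + 3 + 2 + 1 + rsum(0)
= 23 + 22 + 21 + 20 + 19 + 18 + 17 + 16 + 15 + 14 + 13 + 12 + 11 + 10 + 9 + 8 + 7 + 6 + 5 + 4 + 3 + 2 + 1 + 0
= 276

276


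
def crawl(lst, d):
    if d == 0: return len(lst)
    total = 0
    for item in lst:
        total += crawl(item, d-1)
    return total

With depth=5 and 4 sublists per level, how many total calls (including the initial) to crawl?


At depth 0 (root): 1 call
At depth 1: each of 1 parents calls crawl on 4 children = 4 calls
At depth 2: each of 4 parents calls crawl on 4 children = 16 calls
At depth 3: each of 16 parents calls crawl on 4 children = 64 calls
At depth 4: each of 64 parents calls crawl on 4 children = 256 calls
At depth 5: each of 256 parents calls crawl on 4 children = 1024 calls
Total: 1 + 4 + 16 + 64 + 256 + 1024 = 1365

1365


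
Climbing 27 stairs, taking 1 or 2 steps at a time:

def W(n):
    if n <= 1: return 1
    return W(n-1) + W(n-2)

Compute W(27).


Building up from base cases:
W(0) = 1
W(1) = 1
W(2) = W(1) + W(0) = 1 + 1 = 2
W(3) = W(2) + W(1) = 2 + 1 = 3
W(4) = W(3) + W(2) = 3 + 2 = 5
W(5) = W(4) + W(3) = 5 + 3 = 8
W(6) = W(5) + W(4) = 8 + 5 = 13
W(7) = W(6) + W(5) = 13 + 8 = 21
W(8) = W(7) + W(6) = 21 + 13 = 34
W(9) = W(8) + W(7) = 34 + 21 = 55
W(10) = W(9) + W(8) = 55 + 34 = 89
W(11) = W(10) + W(9) = 89 + 55 = 144
W(12) = W(11) + W(10) = 144 + 89 = 233
W(13) = W(12) + W(11) = 233 + 144 = 377
W(14) = W(13) + W(12) = 377 + 233 = 610
W(15) = W(14) + W(13) = 610 + 377 = 987
W(16) = W(15) + W(14) = 987 + 610 = 1597
W(17) = W(16) + W(15) = 1597 + 987 = 2584
W(18) = W(17) + W(16) = 2584 + 1597 = 4181
W(19) = W(18) + W(17) = 4181 + 2584 = 6765
W(20) = W(19) + W(18) = 6765 + 4181 = 10946
W(21) = W(20) + W(19) = 10946 + 6765 = 17711
W(22) = W(21) + W(20) = 17711 + 10946 = 28657
W(23) = W(22) + W(21) = 28657 + 17711 = 46368
W(24) = W(23) + W(22) = 46368 + 28657 = 75025
W(25) = W(24) + W(23) = 75025 + 46368 = 121393
W(26) = W(25) + W(24) = 121393 + 75025 = 196418
W(27) = W(26) + W(25) = 196418 + 121393 = 317811

317811


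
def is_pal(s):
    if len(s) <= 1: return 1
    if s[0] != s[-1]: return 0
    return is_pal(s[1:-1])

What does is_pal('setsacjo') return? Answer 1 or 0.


is_pal('setsacjo'): s[0]='s' != s[-1]='o' -> return 0
Result: 0 (not a palindrome)

0


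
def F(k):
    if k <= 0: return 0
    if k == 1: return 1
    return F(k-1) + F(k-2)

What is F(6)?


Computing F(6) bottom-up:
F(0) = 0
F(1) = 1
F(2) = F(1) + F(0) = 1 + 0 = 1
F(3) = F(2) + F(1) = 1 + 1 = 2
F(4) = F(3) + F(2) = 2 + 1 = 3
F(5) = F(4) + F(3) = 3 + 2 = 5
F(6) = F(5) + F(4) = 5 + 3 = 8

8


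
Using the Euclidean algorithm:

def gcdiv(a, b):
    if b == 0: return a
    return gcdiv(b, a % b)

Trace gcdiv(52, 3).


gcdiv(52, 3) = gcdiv(3, 1)
gcdiv(3, 1) = gcdiv(1, 0)
gcdiv(1, 0) = 1  (base case)

1


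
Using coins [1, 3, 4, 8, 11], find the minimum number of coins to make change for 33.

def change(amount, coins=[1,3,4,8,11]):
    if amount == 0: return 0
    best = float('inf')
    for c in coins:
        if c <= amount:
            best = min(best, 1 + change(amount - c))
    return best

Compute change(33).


Building up with DP:
change(0) = 0
change(1) = min(1+change(0)=1+0=1) = 1
change(2) = min(1+change(1)=1+1=2) = 2
change(3) = min(1+change(2)=1+2=3, 1+change(0)=1+0=1) = 1
change(4) = min(1+change(3)=1+1=2, 1+change(1)=1+1=2, 1+change(0)=1+0=1) = 1
change(5) = min(1+change(4)=1+1=2, 1+change(2)=1+2=3, 1+change(1)=1+1=2) = 2
change(6) = min(1+change(5)=1+2=3, 1+change(3)=1+1=2, 1+change(2)=1+2=3) = 2
change(7) = min(1+change(6)=1+2=3, 1+change(4)=1+1=2, 1+change(3)=1+1=2) = 2
change(8) = min(1+change(7)=1+2=3, 1+change(5)=1+2=3, 1+change(4)=1+1=2, 1+change(0)=1+0=1) = 1
change(9) = min(1+change(8)=1+1=2, 1+change(6)=1+2=3, 1+change(5)=1+2=3, 1+change(1)=1+1=2) = 2
change(10) = min(1+change(9)=1+2=3, 1+change(7)=1+2=3, 1+change(6)=1+2=3, 1+change(2)=1+2=3) = 3
change(11) = min(1+change(10)=1+3=4, 1+change(8)=1+1=2, 1+change(7)=1+2=3, 1+change(3)=1+1=2, 1+change(0)=1+0=1) = 1
change(12) = min(1+change(11)=1+1=2, 1+change(9)=1+2=3, 1+change(8)=1+1=2, 1+change(4)=1+1=2, 1+change(1)=1+1=2) = 2
change(13) = min(1+change(12)=1+2=3, 1+change(10)=1+3=4, 1+change(9)=1+2=3, 1+change(5)=1+2=3, 1+change(2)=1+2=3) = 3
change(14) = min(1+change(13)=1+3=4, 1+change(11)=1+1=2, 1+change(10)=1+3=4, 1+change(6)=1+2=3, 1+change(3)=1+1=2) = 2
change(15) = min(1+change(14)=1+2=3, 1+change(12)=1+2=3, 1+change(11)=1+1=2, 1+change(7)=1+2=3, 1+change(4)=1+1=2) = 2
change(16) = min(1+change(15)=1+2=3, 1+change(13)=1+3=4, 1+change(12)=1+2=3, 1+change(8)=1+1=2, 1+change(5)=1+2=3) = 2
change(17) = min(1+change(16)=1+2=3, 1+change(14)=1+2=3, 1+change(13)=1+3=4, 1+change(9)=1+2=3, 1+change(6)=1+2=3) = 3
change(18) = min(1+change(17)=1+3=4, 1+change(15)=1+2=3, 1+change(14)=1+2=3, 1+change(10)=1+3=4, 1+change(7)=1+2=3) = 3
change(19) = min(1+change(18)=1+3=4, 1+change(16)=1+2=3, 1+change(15)=1+2=3, 1+change(11)=1+1=2, 1+change(8)=1+1=2) = 2
change(20) = min(1+change(19)=1+2=3, 1+change(17)=1+3=4, 1+change(16)=1+2=3, 1+change(12)=1+2=3, 1+change(9)=1+2=3) = 3
change(21) = min(1+change(20)=1+3=4, 1+change(18)=1+3=4, 1+change(17)=1+3=4, 1+change(13)=1+3=4, 1+change(10)=1+3=4) = 4
change(22) = min(1+change(21)=1+4=5, 1+change(19)=1+2=3, 1+change(18)=1+3=4, 1+change(14)=1+2=3, 1+change(11)=1+1=2) = 2
change(23) = min(1+change(22)=1+2=3, 1+change(20)=1+3=4, 1+change(19)=1+2=3, 1+change(15)=1+2=3, 1+change(12)=1+2=3) = 3
change(24) = min(1+change(23)=1+3=4, 1+change(21)=1+4=5, 1+change(20)=1+3=4, 1+change(16)=1+2=3, 1+change(13)=1+3=4) = 3
change(25) = min(1+change(24)=1+3=4, 1+change(22)=1+2=3, 1+change(21)=1+4=5, 1+change(17)=1+3=4, 1+change(14)=1+2=3) = 3
change(26) = min(1+change(25)=1+3=4, 1+change(23)=1+3=4, 1+change(22)=1+2=3, 1+change(18)=1+3=4, 1+change(15)=1+2=3) = 3
change(27) = min(1+change(26)=1+3=4, 1+change(24)=1+3=4, 1+change(23)=1+3=4, 1+change(19)=1+2=3, 1+change(16)=1+2=3) = 3
change(28) = min(1+change(27)=1+3=4, 1+change(25)=1+3=4, 1+change(24)=1+3=4, 1+change(20)=1+3=4, 1+change(17)=1+3=4) = 4
change(29) = min(1+change(28)=1+4=5, 1+change(26)=1+3=4, 1+change(25)=1+3=4, 1+change(21)=1+4=5, 1+change(18)=1+3=4) = 4
change(30) = min(1+change(29)=1+4=5, 1+change(27)=1+3=4, 1+change(26)=1+3=4, 1+change(22)=1+2=3, 1+change(19)=1+2=3) = 3
change(31) = min(1+change(30)=1+3=4, 1+change(28)=1+4=5, 1+change(27)=1+3=4, 1+change(23)=1+3=4, 1+change(20)=1+3=4) = 4
change(32) = min(1+change(31)=1+4=5, 1+change(29)=1+4=5, 1+change(28)=1+4=5, 1+change(24)=1+3=4, 1+change(21)=1+4=5) = 4
change(33) = min(1+change(32)=1+4=5, 1+change(30)=1+3=4, 1+change(29)=1+4=5, 1+change(25)=1+3=4, 1+change(22)=1+2=3) = 3

3


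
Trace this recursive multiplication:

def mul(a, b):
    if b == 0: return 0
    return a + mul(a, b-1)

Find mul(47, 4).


mul(47, 4) = 47 + mul(47, 3)
mul(47, 3) = 47 + mul(47, 2)
mul(47, 2) = 47 + mul(47, 1)
mul(47, 1) = 47 + mul(47, 0)
mul(47, 0) = 0  (base case)
Total: 47 + 47 + 47 + 47 + 0 = 188

188


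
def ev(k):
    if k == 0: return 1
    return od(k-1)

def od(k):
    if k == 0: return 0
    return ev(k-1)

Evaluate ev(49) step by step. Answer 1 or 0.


ev(49) = od(48)
od(48) = ev(47)
ev(47) = od(46)
od(46) = ev(45)
ev(45) = od(44)
od(44) = ev(43)
ev(43) = od(42)
od(42) = ev(41)
ev(41) = od(40)
od(40) = ev(39)
ev(39) = od(38)
od(38) = ev(37)
ev(37) = od(36)
od(36) = ev(35)
ev(35) = od(34)
od(34) = ev(33)
ev(33) = od(32)
od(32) = ev(31)
ev(31) = od(30)
od(30) = ev(29)
ev(29) = od(28)
od(28) = ev(27)
ev(27) = od(26)
od(26) = ev(25)
ev(25) = od(24)
od(24) = ev(23)
ev(23) = od(22)
od(22) = ev(21)
ev(21) = od(20)
od(20) = ev(19)
ev(19) = od(18)
od(18) = ev(17)
ev(17) = od(16)
od(16) = ev(15)
ev(15) = od(14)
od(14) = ev(13)
ev(13) = od(12)
od(12) = ev(11)
ev(11) = od(10)
od(10) = ev(9)
ev(9) = od(8)
od(8) = ev(7)
ev(7) = od(6)
od(6) = ev(5)
ev(5) = od(4)
od(4) = ev(3)
ev(3) = od(2)
od(2) = ev(1)
ev(1) = od(0)
od(0) = 0  (base case)
Result: 0

0


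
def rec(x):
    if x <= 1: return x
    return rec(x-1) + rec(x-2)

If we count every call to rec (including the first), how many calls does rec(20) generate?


Let C(n) = total calls for rec(n)
C(0) = 1, C(1) = 1
C(2) = 1 + C(1) + C(0) = 1 + 1 + 1 = 3
C(3) = 1 + C(2) + C(1) = 1 + 3 + 1 = 5
C(4) = 1 + C(3) + C(2) = 1 + 5 + 3 = 9
C(5) = 1 + C(4) + C(3) = 1 + 9 + 5 = 15
C(6) = 1 + C(5) + C(4) = 1 + 15 + 9 = 25
C(7) = 1 + C(6) + C(5) = 1 + 25 + 15 = 41
C(8) = 1 + C(7) + C(6) = 1 + 41 + 25 = 67
C(9) = 1 + C(8) + C(7) = 1 + 67 + 41 = 109
C(10) = 1 + C(9) + C(8) = 1 + 109 + 67 = 177
C(11) = 1 + C(10) + C(9) = 1 + 177 + 109 = 287
C(12) = 1 + C(11) + C(10) = 1 + 287 + 177 = 465
C(13) = 1 + C(12) + C(11) = 1 + 465 + 287 = 753
C(14) = 1 + C(13) + C(12) = 1 + 753 + 465 = 1219
C(15) = 1 + C(14) + C(13) = 1 + 1219 + 753 = 1973
C(16) = 1 + C(15) + C(14) = 1 + 1973 + 1219 = 3193
C(17) = 1 + C(16) + C(15) = 1 + 3193 + 1973 = 5167
C(18) = 1 + C(17) + C(16) = 1 + 5167 + 3193 = 8361
C(19) = 1 + C(18) + C(17) = 1 + 8361 + 5167 = 13529
C(20) = 1 + C(19) + C(18) = 1 + 13529 + 8361 = 21891

21891


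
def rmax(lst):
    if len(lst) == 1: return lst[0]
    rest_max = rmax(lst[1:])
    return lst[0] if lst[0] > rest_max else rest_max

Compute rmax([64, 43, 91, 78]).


rmax([64, 43, 91, 78]): compare 64 with rmax([43, 91, 78])
rmax([43, 91, 78]): compare 43 with rmax([91, 78])
rmax([91, 78]): compare 91 with rmax([78])
rmax([78]) = 78  (base case)
Compare 91 with 78 -> 91
Compare 43 with 91 -> 91
Compare 64 with 91 -> 91

91


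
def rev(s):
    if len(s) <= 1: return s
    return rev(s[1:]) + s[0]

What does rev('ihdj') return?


rev('ihdj') = rev('hdj') + 'i'
rev('hdj') = rev('dj') + 'h'
rev('dj') = rev('j') + 'd'
rev('j') = 'j'  (base case)
Concatenating: 'j' + 'd' + 'h' + 'i' = 'jdhi'

jdhi


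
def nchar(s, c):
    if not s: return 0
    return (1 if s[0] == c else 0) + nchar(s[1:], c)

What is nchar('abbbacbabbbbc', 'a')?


s[0]='a' == 'a' -> 1
s[0]='b' != 'a' -> 0
s[0]='b' != 'a' -> 0
s[0]='b' != 'a' -> 0
s[0]='a' == 'a' -> 1
s[0]='c' != 'a' -> 0
s[0]='b' != 'a' -> 0
s[0]='a' == 'a' -> 1
s[0]='b' != 'a' -> 0
s[0]='b' != 'a' -> 0
s[0]='b' != 'a' -> 0
s[0]='b' != 'a' -> 0
s[0]='c' != 'a' -> 0
Sum: 1 + 0 + 0 + 0 + 1 + 0 + 0 + 1 + 0 + 0 + 0 + 0 + 0 = 3

3


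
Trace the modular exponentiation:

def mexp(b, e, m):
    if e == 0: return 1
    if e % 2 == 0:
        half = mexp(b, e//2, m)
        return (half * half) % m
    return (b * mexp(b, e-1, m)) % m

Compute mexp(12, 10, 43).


mexp(12, 10, 43): e is even, compute mexp(12, 5, 43)
  mexp(12, 5, 43): e is odd, compute mexp(12, 4, 43)
    mexp(12, 4, 43): e is even, compute mexp(12, 2, 43)
      mexp(12, 2, 43): e is even, compute mexp(12, 1, 43)
        mexp(12, 1, 43): e is odd, compute mexp(12, 0, 43)
          mexp(12, 0, 43) = 1
        (12 * 1) % 43 = 12
      half=12, (12*12) % 43 = 15
    half=15, (15*15) % 43 = 10
  (12 * 10) % 43 = 34
half=34, (34*34) % 43 = 38

38


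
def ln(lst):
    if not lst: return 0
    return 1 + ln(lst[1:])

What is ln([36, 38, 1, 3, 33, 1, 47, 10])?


ln([36, 38, 1, 3, 33, 1, 47, 10]) = 1 + ln([38, 1, 3, 33, 1, 47, 10])
ln([38, 1, 3, 33, 1, 47, 10]) = 1 + ln([1, 3, 33, 1, 47, 10])
ln([1, 3, 33, 1, 47, 10]) = 1 + ln([3, 33, 1, 47, 10])
ln([3, 33, 1, 47, 10]) = 1 + ln([33, 1, 47, 10])
ln([33, 1, 47, 10]) = 1 + ln([1, 47, 10])
ln([1, 47, 10]) = 1 + ln([47, 10])
ln([47, 10]) = 1 + ln([10])
ln([10]) = 1 + ln([])
ln([]) = 0  (base case)
Unwinding: 1 + 1 + 1 + 1 + 1 + 1 + 1 + 1 + 0 = 8

8


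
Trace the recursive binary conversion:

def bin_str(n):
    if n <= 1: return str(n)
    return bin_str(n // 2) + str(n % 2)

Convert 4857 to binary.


bin_str(4857) = bin_str(2428) + '1'
bin_str(2428) = bin_str(1214) + '0'
bin_str(1214) = bin_str(607) + '0'
bin_str(607) = bin_str(303) + '1'
bin_str(303) = bin_str(151) + '1'
bin_str(151) = bin_str(75) + '1'
bin_str(75) = bin_str(37) + '1'
bin_str(37) = bin_str(18) + '1'
bin_str(18) = bin_str(9) + '0'
bin_str(9) = bin_str(4) + '1'
bin_str(4) = bin_str(2) + '0'
bin_str(2) = bin_str(1) + '0'
bin_str(1) = '1'  (base case)
Concatenating: '1' + '0' + '0' + '1' + '0' + '1' + '1' + '1' + '1' + '1' + '0' + '0' + '1' = '1001011111001'

1001011111001


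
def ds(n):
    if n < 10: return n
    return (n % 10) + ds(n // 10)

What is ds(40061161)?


ds(40061161) = 1 + ds(4006116)
ds(4006116) = 6 + ds(400611)
ds(400611) = 1 + ds(40061)
ds(40061) = 1 + ds(4006)
ds(4006) = 6 + ds(400)
ds(400) = 0 + ds(40)
ds(40) = 0 + ds(4)
ds(4) = 4  (base case)
Total: 1 + 6 + 1 + 1 + 6 + 0 + 0 + 4 = 19

19


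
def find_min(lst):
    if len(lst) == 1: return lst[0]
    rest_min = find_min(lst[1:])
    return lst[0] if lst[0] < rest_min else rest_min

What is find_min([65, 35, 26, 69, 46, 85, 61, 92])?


find_min([65, 35, 26, 69, 46, 85, 61, 92]): compare 65 with find_min([35, 26, 69, 46, 85, 61, 92])
find_min([35, 26, 69, 46, 85, 61, 92]): compare 35 with find_min([26, 69, 46, 85, 61, 92])
find_min([26, 69, 46, 85, 61, 92]): compare 26 with find_min([69, 46, 85, 61, 92])
find_min([69, 46, 85, 61, 92]): compare 69 with find_min([46, 85, 61, 92])
find_min([46, 85, 61, 92]): compare 46 with find_min([85, 61, 92])
find_min([85, 61, 92]): compare 85 with find_min([61, 92])
find_min([61, 92]): compare 61 with find_min([92])
find_min([92]) = 92  (base case)
Compare 61 with 92 -> 61
Compare 85 with 61 -> 61
Compare 46 with 61 -> 46
Compare 69 with 46 -> 46
Compare 26 with 46 -> 26
Compare 35 with 26 -> 26
Compare 65 with 26 -> 26

26


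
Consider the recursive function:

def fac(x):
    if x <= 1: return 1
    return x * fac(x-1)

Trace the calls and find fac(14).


fac(14)
= 14 * fac(13)
= 14 * 13 * fac(12)
= 14 * 13 * 12 * fac(11)
= 14 * 13 * 12 * 11 * fac(10)
= 14 * 13 * 12 * 11 * 10 * fac(9)
= 14 * 13 * 12 * 11 * 10 * 9 * fac(8)
= 14 * 13 * 12 * 11 * 10 * 9 * 8 * fac(7)
= 14 * 13 * 12 * 11 * 10 * 9 * 8 * 7 * fac(6)
= 14 * 13 * 12 * 11 * 10 * 9 * 8 * 7 * 6 * fac(5)
= 14 * 13 * 12 * 11 * 10 * 9 * 8 * 7 * 6 * 5 * fac(4)
= 14 * 13 * 12 * 11 * 10 * 9 * 8 * 7 * 6 * 5 * 4 * fac(3)
= 14 * 13 * 12 * 11 * 10 * 9 * 8 * 7 * 6 * 5 * 4 * 3 * fac(2)
= 14 * 13 * 12 * 11 * 10 * 9 * 8 * 7 * 6 * 5 * 4 * 3 * 2 * fac(1)
= 14 * 13 * 12 * 11 * 10 * 9 * 8 * 7 * 6 * 5 * 4 * 3 * 2 * 1
= 87178291200

87178291200


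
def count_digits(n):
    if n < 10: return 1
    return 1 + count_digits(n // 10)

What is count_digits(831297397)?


count_digits(831297397) = 1 + count_digits(83129739)
count_digits(83129739) = 1 + count_digits(8312973)
count_digits(8312973) = 1 + count_digits(831297)
count_digits(831297) = 1 + count_digits(83129)
count_digits(83129) = 1 + count_digits(8312)
count_digits(8312) = 1 + count_digits(831)
count_digits(831) = 1 + count_digits(83)
count_digits(83) = 1 + count_digits(8)
count_digits(8) = 1  (base case: 8 < 10)
Unwinding: 1 + 1 + 1 + 1 + 1 + 1 + 1 + 1 + 1 = 9

9


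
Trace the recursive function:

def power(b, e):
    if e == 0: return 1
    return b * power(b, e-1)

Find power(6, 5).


power(6, 5)
= 6 * power(6, 4)
= 6 * 6 * power(6, 3)
= 6 * 6 * 6 * power(6, 2)
= 6 * 6 * 6 * 6 * power(6, 1)
= 6 * 6 * 6 * 6 * 6 * power(6, 0)
= 6 * 6 * 6 * 6 * 6 * 1
= 7776

7776


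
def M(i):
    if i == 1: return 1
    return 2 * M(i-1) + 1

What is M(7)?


M(7) = 2 * M(6) + 1
M(6) = 2 * M(5) + 1
M(5) = 2 * M(4) + 1
M(4) = 2 * M(3) + 1
M(3) = 2 * M(2) + 1
M(2) = 2 * M(1) + 1
M(1) = 1  (base case)
M(2) = 2 * 1 + 1 = 3
M(3) = 2 * 3 + 1 = 7
M(4) = 2 * 7 + 1 = 15
M(5) = 2 * 15 + 1 = 31
M(6) = 2 * 31 + 1 = 63
M(7) = 2 * 63 + 1 = 127

127


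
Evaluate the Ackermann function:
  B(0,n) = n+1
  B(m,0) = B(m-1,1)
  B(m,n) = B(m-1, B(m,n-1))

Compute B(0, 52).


B(0, 52) = 53
Result: B(0, 52) = 53

53


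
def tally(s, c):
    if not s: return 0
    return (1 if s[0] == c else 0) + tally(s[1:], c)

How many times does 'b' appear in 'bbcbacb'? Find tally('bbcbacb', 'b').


s[0]='b' == 'b' -> 1
s[0]='b' == 'b' -> 1
s[0]='c' != 'b' -> 0
s[0]='b' == 'b' -> 1
s[0]='a' != 'b' -> 0
s[0]='c' != 'b' -> 0
s[0]='b' == 'b' -> 1
Sum: 1 + 1 + 0 + 1 + 0 + 0 + 1 = 4

4


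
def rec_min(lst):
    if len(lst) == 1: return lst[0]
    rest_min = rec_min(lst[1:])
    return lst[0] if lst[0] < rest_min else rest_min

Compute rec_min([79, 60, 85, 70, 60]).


rec_min([79, 60, 85, 70, 60]): compare 79 with rec_min([60, 85, 70, 60])
rec_min([60, 85, 70, 60]): compare 60 with rec_min([85, 70, 60])
rec_min([85, 70, 60]): compare 85 with rec_min([70, 60])
rec_min([70, 60]): compare 70 with rec_min([60])
rec_min([60]) = 60  (base case)
Compare 70 with 60 -> 60
Compare 85 with 60 -> 60
Compare 60 with 60 -> 60
Compare 79 with 60 -> 60

60


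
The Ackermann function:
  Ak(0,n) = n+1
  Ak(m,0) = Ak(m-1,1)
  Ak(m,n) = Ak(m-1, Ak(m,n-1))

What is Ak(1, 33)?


Ak(1, 33) = Ak(0, Ak(1, 32))
  Ak(1, 32) = Ak(0, Ak(1, 31))
    Ak(1, 31) = Ak(0, Ak(1, 30))
      Ak(1, 30) = Ak(0, Ak(1, 29))
        Ak(1, 29) = Ak(0, Ak(1, 28))
          Ak(1, 28) = Ak(0, Ak(1, 27))
          Ak(1, 27) = Ak(0, Ak(1, 26))
          Ak(1, 26) = Ak(0, Ak(1, 25))
          Ak(1, 25) = Ak(0, Ak(1, 24))
          Ak(1, 24) = Ak(0, Ak(1, 23))
          Ak(1, 23) = Ak(0, Ak(1, 22))
          Ak(1, 22) = Ak(0, Ak(1, 21))
          Ak(1, 21) = Ak(0, Ak(1, 20))
          Ak(1, 20) = Ak(0, Ak(1, 19))
          Ak(1, 19) = Ak(0, Ak(1, 18))
          Ak(1, 18) = Ak(0, Ak(1, 17))
          Ak(1, 17) = Ak(0, Ak(1, 16))
          Ak(1, 16) = Ak(0, Ak(1, 15))
          Ak(1, 15) = Ak(0, Ak(1, 14))
          Ak(1, 14) = Ak(0, Ak(1, 13))
          Ak(1, 13) = Ak(0, Ak(1, 12))
          Ak(1, 12) = Ak(0, Ak(1, 11))
          Ak(1, 11) = Ak(0, Ak(1, 10))
          Ak(1, 10) = Ak(0, Ak(1, 9))
          Ak(1, 9) = Ak(0, Ak(1, 8))
... (trace truncated)
Result: Ak(1, 33) = 35

35


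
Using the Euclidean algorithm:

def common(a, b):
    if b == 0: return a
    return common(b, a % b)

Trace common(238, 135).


common(238, 135) = common(135, 103)
common(135, 103) = common(103, 32)
common(103, 32) = common(32, 7)
common(32, 7) = common(7, 4)
common(7, 4) = common(4, 3)
common(4, 3) = common(3, 1)
common(3, 1) = common(1, 0)
common(1, 0) = 1  (base case)

1


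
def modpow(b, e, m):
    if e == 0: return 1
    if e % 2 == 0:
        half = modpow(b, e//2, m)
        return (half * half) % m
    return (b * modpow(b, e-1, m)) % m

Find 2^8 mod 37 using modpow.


modpow(2, 8, 37): e is even, compute modpow(2, 4, 37)
  modpow(2, 4, 37): e is even, compute modpow(2, 2, 37)
    modpow(2, 2, 37): e is even, compute modpow(2, 1, 37)
      modpow(2, 1, 37): e is odd, compute modpow(2, 0, 37)
        modpow(2, 0, 37) = 1
      (2 * 1) % 37 = 2
    half=2, (2*2) % 37 = 4
  half=4, (4*4) % 37 = 16
half=16, (16*16) % 37 = 34

34


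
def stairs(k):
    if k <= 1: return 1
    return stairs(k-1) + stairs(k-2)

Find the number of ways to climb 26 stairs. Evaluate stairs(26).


Building up from base cases:
stairs(0) = 1
stairs(1) = 1
stairs(2) = stairs(1) + stairs(0) = 1 + 1 = 2
stairs(3) = stairs(2) + stairs(1) = 2 + 1 = 3
stairs(4) = stairs(3) + stairs(2) = 3 + 2 = 5
stairs(5) = stairs(4) + stairs(3) = 5 + 3 = 8
stairs(6) = stairs(5) + stairs(4) = 8 + 5 = 13
stairs(7) = stairs(6) + stairs(5) = 13 + 8 = 21
stairs(8) = stairs(7) + stairs(6) = 21 + 13 = 34
stairs(9) = stairs(8) + stairs(7) = 34 + 21 = 55
stairs(10) = stairs(9) + stairs(8) = 55 + 34 = 89
stairs(11) = stairs(10) + stairs(9) = 89 + 55 = 144
stairs(12) = stairs(11) + stairs(10) = 144 + 89 = 233
stairs(13) = stairs(12) + stairs(11) = 233 + 144 = 377
stairs(14) = stairs(13) + stairs(12) = 377 + 233 = 610
stairs(15) = stairs(14) + stairs(13) = 610 + 377 = 987
stairs(16) = stairs(15) + stairs(14) = 987 + 610 = 1597
stairs(17) = stairs(16) + stairs(15) = 1597 + 987 = 2584
stairs(18) = stairs(17) + stairs(16) = 2584 + 1597 = 4181
stairs(19) = stairs(18) + stairs(17) = 4181 + 2584 = 6765
stairs(20) = stairs(19) + stairs(18) = 6765 + 4181 = 10946
stairs(21) = stairs(20) + stairs(19) = 10946 + 6765 = 17711
stairs(22) = stairs(21) + stairs(20) = 17711 + 10946 = 28657
stairs(23) = stairs(22) + stairs(21) = 28657 + 17711 = 46368
stairs(24) = stairs(23) + stairs(22) = 46368 + 28657 = 75025
stairs(25) = stairs(24) + stairs(23) = 75025 + 46368 = 121393
stairs(26) = stairs(25) + stairs(24) = 121393 + 75025 = 196418

196418


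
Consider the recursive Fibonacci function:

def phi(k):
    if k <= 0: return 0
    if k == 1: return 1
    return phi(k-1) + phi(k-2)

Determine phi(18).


Computing phi(18) bottom-up:
phi(0) = 0
phi(1) = 1
phi(2) = phi(1) + phi(0) = 1 + 0 = 1
phi(3) = phi(2) + phi(1) = 1 + 1 = 2
phi(4) = phi(3) + phi(2) = 2 + 1 = 3
phi(5) = phi(4) + phi(3) = 3 + 2 = 5
phi(6) = phi(5) + phi(4) = 5 + 3 = 8
phi(7) = phi(6) + phi(5) = 8 + 5 = 13
phi(8) = phi(7) + phi(6) = 13 + 8 = 21
phi(9) = phi(8) + phi(7) = 21 + 13 = 34
phi(10) = phi(9) + phi(8) = 34 + 21 = 55
phi(11) = phi(10) + phi(9) = 55 + 34 = 89
phi(12) = phi(11) + phi(10) = 89 + 55 = 144
phi(13) = phi(12) + phi(11) = 144 + 89 = 233
phi(14) = phi(13) + phi(12) = 233 + 144 = 377
phi(15) = phi(14) + phi(13) = 377 + 233 = 610
phi(16) = phi(15) + phi(14) = 610 + 377 = 987
phi(17) = phi(16) + phi(15) = 987 + 610 = 1597
phi(18) = phi(17) + phi(16) = 1597 + 987 = 2584

2584


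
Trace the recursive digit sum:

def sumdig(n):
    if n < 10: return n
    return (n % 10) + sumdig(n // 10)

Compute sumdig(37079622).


sumdig(37079622) = 2 + sumdig(3707962)
sumdig(3707962) = 2 + sumdig(370796)
sumdig(370796) = 6 + sumdig(37079)
sumdig(37079) = 9 + sumdig(3707)
sumdig(3707) = 7 + sumdig(370)
sumdig(370) = 0 + sumdig(37)
sumdig(37) = 7 + sumdig(3)
sumdig(3) = 3  (base case)
Total: 2 + 2 + 6 + 9 + 7 + 0 + 7 + 3 = 36

36


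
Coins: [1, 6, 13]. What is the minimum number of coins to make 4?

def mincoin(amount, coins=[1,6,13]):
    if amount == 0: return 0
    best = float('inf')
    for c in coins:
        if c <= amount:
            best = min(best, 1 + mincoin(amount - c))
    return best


Building up with DP:
mincoin(0) = 0
mincoin(1) = min(1+mincoin(0)=1+0=1) = 1
mincoin(2) = min(1+mincoin(1)=1+1=2) = 2
mincoin(3) = min(1+mincoin(2)=1+2=3) = 3
mincoin(4) = min(1+mincoin(3)=1+3=4) = 4

4


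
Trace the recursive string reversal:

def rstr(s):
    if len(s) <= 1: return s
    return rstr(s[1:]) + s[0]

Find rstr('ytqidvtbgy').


rstr('ytqidvtbgy') = rstr('tqidvtbgy') + 'y'
rstr('tqidvtbgy') = rstr('qidvtbgy') + 't'
rstr('qidvtbgy') = rstr('idvtbgy') + 'q'
rstr('idvtbgy') = rstr('dvtbgy') + 'i'
rstr('dvtbgy') = rstr('vtbgy') + 'd'
rstr('vtbgy') = rstr('tbgy') + 'v'
rstr('tbgy') = rstr('bgy') + 't'
rstr('bgy') = rstr('gy') + 'b'
rstr('gy') = rstr('y') + 'g'
rstr('y') = 'y'  (base case)
Concatenating: 'y' + 'g' + 'b' + 't' + 'v' + 'd' + 'i' + 'q' + 't' + 'y' = 'ygbtvdiqty'

ygbtvdiqty


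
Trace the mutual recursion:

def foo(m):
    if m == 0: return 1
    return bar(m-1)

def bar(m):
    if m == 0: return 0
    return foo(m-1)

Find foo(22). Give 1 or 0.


foo(22) = bar(21)
bar(21) = foo(20)
foo(20) = bar(19)
bar(19) = foo(18)
foo(18) = bar(17)
bar(17) = foo(16)
foo(16) = bar(15)
bar(15) = foo(14)
foo(14) = bar(13)
bar(13) = foo(12)
foo(12) = bar(11)
bar(11) = foo(10)
foo(10) = bar(9)
bar(9) = foo(8)
foo(8) = bar(7)
bar(7) = foo(6)
foo(6) = bar(5)
bar(5) = foo(4)
foo(4) = bar(3)
bar(3) = foo(2)
foo(2) = bar(1)
bar(1) = foo(0)
foo(0) = 1  (base case)
Result: 1

1
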